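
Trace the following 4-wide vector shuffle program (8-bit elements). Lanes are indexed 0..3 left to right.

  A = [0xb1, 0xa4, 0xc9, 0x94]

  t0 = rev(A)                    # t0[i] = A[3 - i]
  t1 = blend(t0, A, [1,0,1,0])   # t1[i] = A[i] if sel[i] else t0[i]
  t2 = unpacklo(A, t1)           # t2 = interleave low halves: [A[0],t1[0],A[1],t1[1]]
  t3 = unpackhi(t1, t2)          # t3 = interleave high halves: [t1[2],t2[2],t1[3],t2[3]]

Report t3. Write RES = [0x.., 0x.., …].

→ t0 |94|c9|a4|b1|
→ t1 |b1|c9|c9|b1|
→ t2 |b1|b1|a4|c9|
→ t3 |c9|a4|b1|c9|

RES = [0xc9, 0xa4, 0xb1, 0xc9]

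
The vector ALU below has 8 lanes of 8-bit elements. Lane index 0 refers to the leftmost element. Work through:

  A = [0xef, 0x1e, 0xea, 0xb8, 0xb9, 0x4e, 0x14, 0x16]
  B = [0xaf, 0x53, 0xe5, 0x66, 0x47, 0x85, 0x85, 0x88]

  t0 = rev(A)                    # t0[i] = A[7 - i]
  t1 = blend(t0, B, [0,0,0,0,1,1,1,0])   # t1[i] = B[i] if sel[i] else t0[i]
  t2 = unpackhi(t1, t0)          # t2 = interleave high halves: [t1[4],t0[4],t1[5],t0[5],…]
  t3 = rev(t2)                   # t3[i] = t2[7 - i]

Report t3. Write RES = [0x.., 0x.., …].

RES = [ 0xef  0xef  0x1e  0x85  0xea  0x85  0xb8  0x47 ]

  t0: 16 14 4e b9 b8 ea 1e ef
  t1: 16 14 4e b9 47 85 85 ef
  t2: 47 b8 85 ea 85 1e ef ef
  t3: ef ef 1e 85 ea 85 b8 47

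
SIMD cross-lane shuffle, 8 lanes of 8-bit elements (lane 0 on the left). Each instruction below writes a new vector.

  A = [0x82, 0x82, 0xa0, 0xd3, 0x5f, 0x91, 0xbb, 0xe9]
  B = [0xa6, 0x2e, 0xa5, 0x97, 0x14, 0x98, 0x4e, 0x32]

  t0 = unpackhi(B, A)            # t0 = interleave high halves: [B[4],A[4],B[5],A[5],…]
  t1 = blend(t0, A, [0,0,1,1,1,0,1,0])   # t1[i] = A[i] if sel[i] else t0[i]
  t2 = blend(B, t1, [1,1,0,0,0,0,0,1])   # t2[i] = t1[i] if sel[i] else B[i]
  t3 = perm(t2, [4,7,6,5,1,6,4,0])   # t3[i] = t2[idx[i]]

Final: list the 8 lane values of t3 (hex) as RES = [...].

t0 = [0x14, 0x5f, 0x98, 0x91, 0x4e, 0xbb, 0x32, 0xe9]
t1 = [0x14, 0x5f, 0xa0, 0xd3, 0x5f, 0xbb, 0xbb, 0xe9]
t2 = [0x14, 0x5f, 0xa5, 0x97, 0x14, 0x98, 0x4e, 0xe9]
t3 = [0x14, 0xe9, 0x4e, 0x98, 0x5f, 0x4e, 0x14, 0x14]

RES = [0x14, 0xe9, 0x4e, 0x98, 0x5f, 0x4e, 0x14, 0x14]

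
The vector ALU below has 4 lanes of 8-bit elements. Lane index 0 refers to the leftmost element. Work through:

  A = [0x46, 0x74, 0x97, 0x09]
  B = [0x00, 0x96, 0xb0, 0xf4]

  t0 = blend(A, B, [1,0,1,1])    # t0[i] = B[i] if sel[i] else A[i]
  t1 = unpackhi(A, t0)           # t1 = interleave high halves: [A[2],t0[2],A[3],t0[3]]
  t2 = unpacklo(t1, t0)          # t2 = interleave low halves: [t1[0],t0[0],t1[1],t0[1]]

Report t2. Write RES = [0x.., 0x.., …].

RES = [0x97, 0x00, 0xb0, 0x74]

  t0: 00 74 b0 f4
  t1: 97 b0 09 f4
  t2: 97 00 b0 74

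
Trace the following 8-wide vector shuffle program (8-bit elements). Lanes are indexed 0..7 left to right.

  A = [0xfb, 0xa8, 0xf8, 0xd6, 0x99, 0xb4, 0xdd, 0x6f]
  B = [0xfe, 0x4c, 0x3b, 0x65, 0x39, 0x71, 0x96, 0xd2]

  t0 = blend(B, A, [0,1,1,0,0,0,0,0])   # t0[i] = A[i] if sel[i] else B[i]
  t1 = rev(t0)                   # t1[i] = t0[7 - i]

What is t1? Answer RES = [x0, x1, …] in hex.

  t0: fe a8 f8 65 39 71 96 d2
  t1: d2 96 71 39 65 f8 a8 fe

RES = [0xd2, 0x96, 0x71, 0x39, 0x65, 0xf8, 0xa8, 0xfe]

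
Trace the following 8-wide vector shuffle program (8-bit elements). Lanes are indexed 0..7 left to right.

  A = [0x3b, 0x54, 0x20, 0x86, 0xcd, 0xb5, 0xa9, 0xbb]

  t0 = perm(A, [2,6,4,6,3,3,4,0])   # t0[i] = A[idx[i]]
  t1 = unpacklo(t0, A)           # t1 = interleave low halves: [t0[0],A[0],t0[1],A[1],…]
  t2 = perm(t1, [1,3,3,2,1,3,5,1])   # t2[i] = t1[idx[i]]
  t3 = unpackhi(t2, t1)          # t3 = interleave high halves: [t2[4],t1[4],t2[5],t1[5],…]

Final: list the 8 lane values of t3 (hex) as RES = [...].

RES = [ 0x3b  0xcd  0x54  0x20  0x20  0xa9  0x3b  0x86 ]

→ t0 |20|a9|cd|a9|86|86|cd|3b|
→ t1 |20|3b|a9|54|cd|20|a9|86|
→ t2 |3b|54|54|a9|3b|54|20|3b|
→ t3 |3b|cd|54|20|20|a9|3b|86|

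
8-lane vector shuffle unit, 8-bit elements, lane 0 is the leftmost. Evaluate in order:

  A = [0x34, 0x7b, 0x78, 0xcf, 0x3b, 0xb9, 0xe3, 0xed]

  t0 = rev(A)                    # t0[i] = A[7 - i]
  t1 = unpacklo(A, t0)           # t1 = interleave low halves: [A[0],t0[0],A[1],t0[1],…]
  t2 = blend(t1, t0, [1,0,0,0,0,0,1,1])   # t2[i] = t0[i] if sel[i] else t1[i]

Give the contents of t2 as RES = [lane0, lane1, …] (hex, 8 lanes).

RES = [ 0xed  0xed  0x7b  0xe3  0x78  0xb9  0x7b  0x34 ]

  t0: ed e3 b9 3b cf 78 7b 34
  t1: 34 ed 7b e3 78 b9 cf 3b
  t2: ed ed 7b e3 78 b9 7b 34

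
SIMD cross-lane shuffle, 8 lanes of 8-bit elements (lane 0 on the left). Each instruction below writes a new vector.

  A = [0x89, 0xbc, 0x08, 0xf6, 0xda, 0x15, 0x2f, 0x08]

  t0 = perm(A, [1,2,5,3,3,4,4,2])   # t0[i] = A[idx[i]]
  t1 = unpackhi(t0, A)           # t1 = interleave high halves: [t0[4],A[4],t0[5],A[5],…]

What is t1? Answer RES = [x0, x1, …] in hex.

  t0: bc 08 15 f6 f6 da da 08
  t1: f6 da da 15 da 2f 08 08

RES = [0xf6, 0xda, 0xda, 0x15, 0xda, 0x2f, 0x08, 0x08]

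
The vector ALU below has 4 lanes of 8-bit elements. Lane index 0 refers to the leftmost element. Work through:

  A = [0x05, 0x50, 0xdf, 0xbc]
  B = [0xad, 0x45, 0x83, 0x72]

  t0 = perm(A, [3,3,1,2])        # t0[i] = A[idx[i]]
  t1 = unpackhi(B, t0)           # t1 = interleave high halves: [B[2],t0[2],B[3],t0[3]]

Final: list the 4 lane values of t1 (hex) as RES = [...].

t0 = [0xbc, 0xbc, 0x50, 0xdf]
t1 = [0x83, 0x50, 0x72, 0xdf]

RES = [0x83, 0x50, 0x72, 0xdf]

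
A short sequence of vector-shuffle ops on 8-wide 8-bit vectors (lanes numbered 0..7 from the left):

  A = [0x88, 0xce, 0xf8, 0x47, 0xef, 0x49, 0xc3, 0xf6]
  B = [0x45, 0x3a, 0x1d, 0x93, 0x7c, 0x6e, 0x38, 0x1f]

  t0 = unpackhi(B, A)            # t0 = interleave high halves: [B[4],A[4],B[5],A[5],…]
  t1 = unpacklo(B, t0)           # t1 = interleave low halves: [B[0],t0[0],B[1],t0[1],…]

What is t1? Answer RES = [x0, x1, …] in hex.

RES = [0x45, 0x7c, 0x3a, 0xef, 0x1d, 0x6e, 0x93, 0x49]

t0 = [0x7c, 0xef, 0x6e, 0x49, 0x38, 0xc3, 0x1f, 0xf6]
t1 = [0x45, 0x7c, 0x3a, 0xef, 0x1d, 0x6e, 0x93, 0x49]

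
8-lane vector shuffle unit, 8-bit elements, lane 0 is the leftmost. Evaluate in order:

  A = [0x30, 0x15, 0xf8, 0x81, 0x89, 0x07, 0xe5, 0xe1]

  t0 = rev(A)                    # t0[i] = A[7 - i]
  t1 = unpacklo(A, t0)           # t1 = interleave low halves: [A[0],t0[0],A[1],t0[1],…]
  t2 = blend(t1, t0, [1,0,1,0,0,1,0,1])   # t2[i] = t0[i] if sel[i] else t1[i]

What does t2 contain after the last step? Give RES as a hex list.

  t0: e1 e5 07 89 81 f8 15 30
  t1: 30 e1 15 e5 f8 07 81 89
  t2: e1 e1 07 e5 f8 f8 81 30

RES = [0xe1, 0xe1, 0x07, 0xe5, 0xf8, 0xf8, 0x81, 0x30]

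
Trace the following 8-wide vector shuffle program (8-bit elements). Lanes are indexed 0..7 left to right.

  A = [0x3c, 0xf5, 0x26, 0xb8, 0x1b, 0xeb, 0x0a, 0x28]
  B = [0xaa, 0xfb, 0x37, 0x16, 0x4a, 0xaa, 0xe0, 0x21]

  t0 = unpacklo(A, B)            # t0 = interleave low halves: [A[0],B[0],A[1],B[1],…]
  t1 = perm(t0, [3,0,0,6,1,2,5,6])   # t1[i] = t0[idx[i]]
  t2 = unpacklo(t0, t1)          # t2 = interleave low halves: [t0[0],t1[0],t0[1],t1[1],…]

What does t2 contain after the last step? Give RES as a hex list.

RES = [0x3c, 0xfb, 0xaa, 0x3c, 0xf5, 0x3c, 0xfb, 0xb8]

→ t0 |3c|aa|f5|fb|26|37|b8|16|
→ t1 |fb|3c|3c|b8|aa|f5|37|b8|
→ t2 |3c|fb|aa|3c|f5|3c|fb|b8|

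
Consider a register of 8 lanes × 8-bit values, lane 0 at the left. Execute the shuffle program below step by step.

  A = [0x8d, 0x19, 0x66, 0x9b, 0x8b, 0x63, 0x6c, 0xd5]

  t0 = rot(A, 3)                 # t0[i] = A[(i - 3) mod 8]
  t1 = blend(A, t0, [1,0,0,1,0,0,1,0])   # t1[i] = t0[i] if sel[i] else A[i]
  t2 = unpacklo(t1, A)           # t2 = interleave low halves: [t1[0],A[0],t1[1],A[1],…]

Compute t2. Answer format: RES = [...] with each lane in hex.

RES = [ 0x63  0x8d  0x19  0x19  0x66  0x66  0x8d  0x9b ]

→ t0 |63|6c|d5|8d|19|66|9b|8b|
→ t1 |63|19|66|8d|8b|63|9b|d5|
→ t2 |63|8d|19|19|66|66|8d|9b|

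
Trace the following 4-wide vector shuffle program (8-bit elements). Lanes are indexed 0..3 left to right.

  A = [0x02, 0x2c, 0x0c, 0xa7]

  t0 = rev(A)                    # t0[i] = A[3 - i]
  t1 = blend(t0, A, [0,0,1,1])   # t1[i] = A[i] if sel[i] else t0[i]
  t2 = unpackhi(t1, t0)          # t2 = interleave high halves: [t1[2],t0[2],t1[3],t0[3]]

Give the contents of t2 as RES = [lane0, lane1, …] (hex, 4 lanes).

  t0: a7 0c 2c 02
  t1: a7 0c 0c a7
  t2: 0c 2c a7 02

RES = [ 0x0c  0x2c  0xa7  0x02 ]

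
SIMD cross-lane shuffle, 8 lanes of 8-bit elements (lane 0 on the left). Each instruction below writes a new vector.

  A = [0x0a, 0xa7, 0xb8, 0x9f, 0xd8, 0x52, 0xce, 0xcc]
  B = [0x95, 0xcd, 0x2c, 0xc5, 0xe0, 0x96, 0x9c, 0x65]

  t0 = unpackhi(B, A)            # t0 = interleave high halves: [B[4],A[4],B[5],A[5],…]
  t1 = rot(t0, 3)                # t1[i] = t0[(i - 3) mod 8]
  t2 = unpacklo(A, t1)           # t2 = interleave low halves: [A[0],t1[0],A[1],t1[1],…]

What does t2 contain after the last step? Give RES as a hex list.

  t0: e0 d8 96 52 9c ce 65 cc
  t1: ce 65 cc e0 d8 96 52 9c
  t2: 0a ce a7 65 b8 cc 9f e0

RES = [0x0a, 0xce, 0xa7, 0x65, 0xb8, 0xcc, 0x9f, 0xe0]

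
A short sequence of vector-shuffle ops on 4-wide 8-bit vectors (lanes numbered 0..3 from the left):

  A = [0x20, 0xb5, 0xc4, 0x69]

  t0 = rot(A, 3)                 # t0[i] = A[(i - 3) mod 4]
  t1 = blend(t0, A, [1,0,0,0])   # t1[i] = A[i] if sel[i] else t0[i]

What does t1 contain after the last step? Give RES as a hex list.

RES = [0x20, 0xc4, 0x69, 0x20]

t0 = [0xb5, 0xc4, 0x69, 0x20]
t1 = [0x20, 0xc4, 0x69, 0x20]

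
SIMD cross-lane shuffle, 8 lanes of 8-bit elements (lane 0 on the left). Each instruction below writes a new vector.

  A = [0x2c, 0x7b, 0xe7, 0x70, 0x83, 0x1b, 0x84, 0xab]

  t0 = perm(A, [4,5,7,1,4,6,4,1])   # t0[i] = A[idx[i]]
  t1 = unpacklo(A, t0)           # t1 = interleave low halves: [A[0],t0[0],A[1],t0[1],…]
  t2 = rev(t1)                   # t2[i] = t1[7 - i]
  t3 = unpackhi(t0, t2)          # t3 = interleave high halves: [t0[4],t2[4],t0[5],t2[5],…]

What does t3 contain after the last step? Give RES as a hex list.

RES = [ 0x83  0x1b  0x84  0x7b  0x83  0x83  0x7b  0x2c ]

→ t0 |83|1b|ab|7b|83|84|83|7b|
→ t1 |2c|83|7b|1b|e7|ab|70|7b|
→ t2 |7b|70|ab|e7|1b|7b|83|2c|
→ t3 |83|1b|84|7b|83|83|7b|2c|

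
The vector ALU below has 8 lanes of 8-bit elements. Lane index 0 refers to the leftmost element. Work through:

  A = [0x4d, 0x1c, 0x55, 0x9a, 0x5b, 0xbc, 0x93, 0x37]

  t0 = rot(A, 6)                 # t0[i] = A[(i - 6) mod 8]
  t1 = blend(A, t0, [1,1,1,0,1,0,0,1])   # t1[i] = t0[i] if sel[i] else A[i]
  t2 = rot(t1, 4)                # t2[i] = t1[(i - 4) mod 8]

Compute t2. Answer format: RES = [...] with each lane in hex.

→ t0 |55|9a|5b|bc|93|37|4d|1c|
→ t1 |55|9a|5b|9a|93|bc|93|1c|
→ t2 |93|bc|93|1c|55|9a|5b|9a|

RES = [0x93, 0xbc, 0x93, 0x1c, 0x55, 0x9a, 0x5b, 0x9a]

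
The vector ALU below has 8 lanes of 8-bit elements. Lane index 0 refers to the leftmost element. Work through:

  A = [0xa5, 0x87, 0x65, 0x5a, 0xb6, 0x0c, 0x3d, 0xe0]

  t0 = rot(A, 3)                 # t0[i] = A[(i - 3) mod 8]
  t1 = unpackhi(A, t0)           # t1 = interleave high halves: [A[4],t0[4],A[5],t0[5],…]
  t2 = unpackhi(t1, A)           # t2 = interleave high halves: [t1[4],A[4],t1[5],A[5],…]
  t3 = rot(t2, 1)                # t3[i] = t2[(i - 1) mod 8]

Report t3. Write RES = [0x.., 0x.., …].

  t0: 0c 3d e0 a5 87 65 5a b6
  t1: b6 87 0c 65 3d 5a e0 b6
  t2: 3d b6 5a 0c e0 3d b6 e0
  t3: e0 3d b6 5a 0c e0 3d b6

RES = [0xe0, 0x3d, 0xb6, 0x5a, 0x0c, 0xe0, 0x3d, 0xb6]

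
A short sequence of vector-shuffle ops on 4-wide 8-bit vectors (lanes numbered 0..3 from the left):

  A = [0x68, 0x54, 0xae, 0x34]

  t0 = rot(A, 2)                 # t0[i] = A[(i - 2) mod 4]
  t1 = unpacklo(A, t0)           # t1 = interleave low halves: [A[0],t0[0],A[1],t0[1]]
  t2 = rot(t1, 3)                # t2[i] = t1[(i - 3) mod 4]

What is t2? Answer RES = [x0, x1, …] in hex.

RES = [0xae, 0x54, 0x34, 0x68]

t0 = [0xae, 0x34, 0x68, 0x54]
t1 = [0x68, 0xae, 0x54, 0x34]
t2 = [0xae, 0x54, 0x34, 0x68]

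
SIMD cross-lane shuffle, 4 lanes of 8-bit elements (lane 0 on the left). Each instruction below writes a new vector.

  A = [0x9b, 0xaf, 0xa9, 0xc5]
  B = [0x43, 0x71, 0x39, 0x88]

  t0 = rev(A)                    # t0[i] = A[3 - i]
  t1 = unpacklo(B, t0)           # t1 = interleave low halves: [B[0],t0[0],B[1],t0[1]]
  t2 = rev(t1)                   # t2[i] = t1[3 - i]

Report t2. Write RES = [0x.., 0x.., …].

  t0: c5 a9 af 9b
  t1: 43 c5 71 a9
  t2: a9 71 c5 43

RES = [0xa9, 0x71, 0xc5, 0x43]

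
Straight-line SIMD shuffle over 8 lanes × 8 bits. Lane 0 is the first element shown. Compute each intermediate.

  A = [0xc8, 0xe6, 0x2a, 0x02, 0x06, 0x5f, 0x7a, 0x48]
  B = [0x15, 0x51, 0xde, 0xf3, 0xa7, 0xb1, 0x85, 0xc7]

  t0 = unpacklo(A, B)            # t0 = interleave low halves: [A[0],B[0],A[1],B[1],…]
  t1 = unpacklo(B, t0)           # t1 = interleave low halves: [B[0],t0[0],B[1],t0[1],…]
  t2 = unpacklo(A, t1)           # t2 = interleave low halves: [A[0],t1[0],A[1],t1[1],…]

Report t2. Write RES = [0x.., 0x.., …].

RES = [0xc8, 0x15, 0xe6, 0xc8, 0x2a, 0x51, 0x02, 0x15]

t0 = [0xc8, 0x15, 0xe6, 0x51, 0x2a, 0xde, 0x02, 0xf3]
t1 = [0x15, 0xc8, 0x51, 0x15, 0xde, 0xe6, 0xf3, 0x51]
t2 = [0xc8, 0x15, 0xe6, 0xc8, 0x2a, 0x51, 0x02, 0x15]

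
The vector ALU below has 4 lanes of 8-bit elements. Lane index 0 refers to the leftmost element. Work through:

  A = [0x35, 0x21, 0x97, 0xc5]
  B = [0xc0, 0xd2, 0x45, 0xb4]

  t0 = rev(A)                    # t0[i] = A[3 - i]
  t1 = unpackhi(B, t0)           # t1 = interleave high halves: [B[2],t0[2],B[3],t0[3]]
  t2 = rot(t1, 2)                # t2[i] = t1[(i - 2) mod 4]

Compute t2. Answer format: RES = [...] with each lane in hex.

  t0: c5 97 21 35
  t1: 45 21 b4 35
  t2: b4 35 45 21

RES = [ 0xb4  0x35  0x45  0x21 ]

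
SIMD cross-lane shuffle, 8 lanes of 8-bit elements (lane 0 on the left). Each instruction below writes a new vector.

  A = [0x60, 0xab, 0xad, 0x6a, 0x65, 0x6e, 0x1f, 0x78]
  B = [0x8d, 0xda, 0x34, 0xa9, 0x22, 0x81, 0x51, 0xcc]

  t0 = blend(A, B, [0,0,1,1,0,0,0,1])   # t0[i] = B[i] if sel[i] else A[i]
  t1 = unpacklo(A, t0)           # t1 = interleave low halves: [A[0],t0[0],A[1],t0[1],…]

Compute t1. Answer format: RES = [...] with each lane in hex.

RES = [ 0x60  0x60  0xab  0xab  0xad  0x34  0x6a  0xa9 ]

  t0: 60 ab 34 a9 65 6e 1f cc
  t1: 60 60 ab ab ad 34 6a a9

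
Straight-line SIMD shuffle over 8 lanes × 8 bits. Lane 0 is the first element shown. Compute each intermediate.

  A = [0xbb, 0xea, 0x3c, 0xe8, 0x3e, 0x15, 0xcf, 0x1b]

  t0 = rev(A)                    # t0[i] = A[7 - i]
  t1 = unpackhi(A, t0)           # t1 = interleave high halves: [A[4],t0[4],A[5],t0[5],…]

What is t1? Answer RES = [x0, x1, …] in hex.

  t0: 1b cf 15 3e e8 3c ea bb
  t1: 3e e8 15 3c cf ea 1b bb

RES = [ 0x3e  0xe8  0x15  0x3c  0xcf  0xea  0x1b  0xbb ]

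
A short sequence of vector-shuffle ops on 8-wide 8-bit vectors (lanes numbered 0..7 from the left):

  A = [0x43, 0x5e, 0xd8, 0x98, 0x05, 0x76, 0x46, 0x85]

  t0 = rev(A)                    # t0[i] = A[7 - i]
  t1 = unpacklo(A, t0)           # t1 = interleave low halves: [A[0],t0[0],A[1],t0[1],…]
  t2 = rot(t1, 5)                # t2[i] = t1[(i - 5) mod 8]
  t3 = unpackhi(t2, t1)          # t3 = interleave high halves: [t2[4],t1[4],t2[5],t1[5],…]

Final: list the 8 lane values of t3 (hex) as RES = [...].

RES = [0x05, 0xd8, 0x43, 0x76, 0x85, 0x98, 0x5e, 0x05]

  t0: 85 46 76 05 98 d8 5e 43
  t1: 43 85 5e 46 d8 76 98 05
  t2: 46 d8 76 98 05 43 85 5e
  t3: 05 d8 43 76 85 98 5e 05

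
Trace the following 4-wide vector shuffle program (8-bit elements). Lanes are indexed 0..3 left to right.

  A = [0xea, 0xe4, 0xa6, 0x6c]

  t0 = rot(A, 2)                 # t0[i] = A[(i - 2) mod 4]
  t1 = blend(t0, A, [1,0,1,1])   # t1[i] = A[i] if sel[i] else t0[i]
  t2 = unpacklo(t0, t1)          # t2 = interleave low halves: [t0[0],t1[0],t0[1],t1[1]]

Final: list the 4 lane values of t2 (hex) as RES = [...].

RES = [ 0xa6  0xea  0x6c  0x6c ]

  t0: a6 6c ea e4
  t1: ea 6c a6 6c
  t2: a6 ea 6c 6c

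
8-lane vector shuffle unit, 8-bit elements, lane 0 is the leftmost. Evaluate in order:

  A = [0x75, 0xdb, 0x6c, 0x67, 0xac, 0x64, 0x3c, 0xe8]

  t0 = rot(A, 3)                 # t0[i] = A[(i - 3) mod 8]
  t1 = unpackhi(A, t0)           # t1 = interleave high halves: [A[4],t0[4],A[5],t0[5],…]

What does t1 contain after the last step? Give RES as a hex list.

  t0: 64 3c e8 75 db 6c 67 ac
  t1: ac db 64 6c 3c 67 e8 ac

RES = [0xac, 0xdb, 0x64, 0x6c, 0x3c, 0x67, 0xe8, 0xac]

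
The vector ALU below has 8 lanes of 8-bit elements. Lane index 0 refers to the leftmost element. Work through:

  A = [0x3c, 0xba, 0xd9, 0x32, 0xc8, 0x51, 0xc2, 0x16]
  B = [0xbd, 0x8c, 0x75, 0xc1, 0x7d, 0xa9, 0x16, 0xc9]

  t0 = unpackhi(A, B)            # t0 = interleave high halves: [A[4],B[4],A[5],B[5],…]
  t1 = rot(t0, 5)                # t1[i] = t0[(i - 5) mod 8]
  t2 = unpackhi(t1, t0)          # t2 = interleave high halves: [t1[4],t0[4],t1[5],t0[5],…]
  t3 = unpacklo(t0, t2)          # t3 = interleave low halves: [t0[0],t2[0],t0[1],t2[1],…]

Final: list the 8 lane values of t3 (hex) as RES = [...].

t0 = [0xc8, 0x7d, 0x51, 0xa9, 0xc2, 0x16, 0x16, 0xc9]
t1 = [0xa9, 0xc2, 0x16, 0x16, 0xc9, 0xc8, 0x7d, 0x51]
t2 = [0xc9, 0xc2, 0xc8, 0x16, 0x7d, 0x16, 0x51, 0xc9]
t3 = [0xc8, 0xc9, 0x7d, 0xc2, 0x51, 0xc8, 0xa9, 0x16]

RES = [0xc8, 0xc9, 0x7d, 0xc2, 0x51, 0xc8, 0xa9, 0x16]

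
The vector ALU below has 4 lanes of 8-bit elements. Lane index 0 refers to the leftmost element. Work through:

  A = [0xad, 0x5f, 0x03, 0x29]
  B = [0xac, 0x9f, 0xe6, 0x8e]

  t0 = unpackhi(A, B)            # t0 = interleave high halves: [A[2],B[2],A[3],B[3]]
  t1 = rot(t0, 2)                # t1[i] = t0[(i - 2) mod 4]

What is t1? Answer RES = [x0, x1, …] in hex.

RES = [ 0x29  0x8e  0x03  0xe6 ]

→ t0 |03|e6|29|8e|
→ t1 |29|8e|03|e6|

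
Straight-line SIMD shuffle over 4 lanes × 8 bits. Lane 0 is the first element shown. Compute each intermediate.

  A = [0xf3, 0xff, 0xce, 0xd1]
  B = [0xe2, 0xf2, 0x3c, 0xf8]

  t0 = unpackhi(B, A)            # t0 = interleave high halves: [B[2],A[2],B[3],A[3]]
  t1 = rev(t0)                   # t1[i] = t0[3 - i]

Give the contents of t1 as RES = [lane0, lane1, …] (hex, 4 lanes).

  t0: 3c ce f8 d1
  t1: d1 f8 ce 3c

RES = [ 0xd1  0xf8  0xce  0x3c ]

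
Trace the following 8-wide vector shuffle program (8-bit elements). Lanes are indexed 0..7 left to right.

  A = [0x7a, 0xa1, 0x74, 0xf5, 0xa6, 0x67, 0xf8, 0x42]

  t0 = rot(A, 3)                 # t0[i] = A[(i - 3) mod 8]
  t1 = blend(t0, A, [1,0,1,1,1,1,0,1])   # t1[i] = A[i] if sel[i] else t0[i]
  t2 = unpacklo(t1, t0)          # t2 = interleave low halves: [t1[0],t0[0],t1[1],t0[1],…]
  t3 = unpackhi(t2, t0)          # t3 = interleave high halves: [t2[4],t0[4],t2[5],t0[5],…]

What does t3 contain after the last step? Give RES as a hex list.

RES = [ 0x74  0xa1  0x42  0x74  0xf5  0xf5  0x7a  0xa6 ]

t0 = [0x67, 0xf8, 0x42, 0x7a, 0xa1, 0x74, 0xf5, 0xa6]
t1 = [0x7a, 0xf8, 0x74, 0xf5, 0xa6, 0x67, 0xf5, 0x42]
t2 = [0x7a, 0x67, 0xf8, 0xf8, 0x74, 0x42, 0xf5, 0x7a]
t3 = [0x74, 0xa1, 0x42, 0x74, 0xf5, 0xf5, 0x7a, 0xa6]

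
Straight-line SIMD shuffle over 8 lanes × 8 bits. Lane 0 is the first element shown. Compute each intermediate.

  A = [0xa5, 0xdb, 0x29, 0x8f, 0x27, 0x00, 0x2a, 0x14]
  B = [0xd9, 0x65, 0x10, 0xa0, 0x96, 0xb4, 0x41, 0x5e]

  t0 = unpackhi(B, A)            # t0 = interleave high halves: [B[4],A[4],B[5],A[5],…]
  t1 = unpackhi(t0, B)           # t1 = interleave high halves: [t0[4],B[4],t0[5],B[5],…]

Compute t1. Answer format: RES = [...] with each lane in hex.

→ t0 |96|27|b4|00|41|2a|5e|14|
→ t1 |41|96|2a|b4|5e|41|14|5e|

RES = [0x41, 0x96, 0x2a, 0xb4, 0x5e, 0x41, 0x14, 0x5e]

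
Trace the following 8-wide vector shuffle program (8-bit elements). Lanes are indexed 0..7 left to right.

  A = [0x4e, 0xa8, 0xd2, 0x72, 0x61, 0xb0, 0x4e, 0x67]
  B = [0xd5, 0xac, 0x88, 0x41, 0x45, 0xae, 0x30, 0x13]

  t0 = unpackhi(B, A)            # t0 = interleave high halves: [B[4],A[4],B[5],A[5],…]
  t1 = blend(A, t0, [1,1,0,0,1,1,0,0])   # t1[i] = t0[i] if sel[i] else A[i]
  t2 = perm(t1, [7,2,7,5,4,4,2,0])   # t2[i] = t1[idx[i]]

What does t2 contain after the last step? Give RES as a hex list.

t0 = [0x45, 0x61, 0xae, 0xb0, 0x30, 0x4e, 0x13, 0x67]
t1 = [0x45, 0x61, 0xd2, 0x72, 0x30, 0x4e, 0x4e, 0x67]
t2 = [0x67, 0xd2, 0x67, 0x4e, 0x30, 0x30, 0xd2, 0x45]

RES = [0x67, 0xd2, 0x67, 0x4e, 0x30, 0x30, 0xd2, 0x45]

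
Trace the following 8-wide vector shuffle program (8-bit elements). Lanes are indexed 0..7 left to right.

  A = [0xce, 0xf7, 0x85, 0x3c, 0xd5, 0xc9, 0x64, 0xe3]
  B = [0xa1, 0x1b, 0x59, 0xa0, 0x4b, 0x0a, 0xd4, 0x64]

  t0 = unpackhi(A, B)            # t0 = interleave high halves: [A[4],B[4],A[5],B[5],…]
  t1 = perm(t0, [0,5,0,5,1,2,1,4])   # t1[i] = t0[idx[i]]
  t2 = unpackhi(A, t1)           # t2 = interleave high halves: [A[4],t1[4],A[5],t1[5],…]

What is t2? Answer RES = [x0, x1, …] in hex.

RES = [0xd5, 0x4b, 0xc9, 0xc9, 0x64, 0x4b, 0xe3, 0x64]

t0 = [0xd5, 0x4b, 0xc9, 0x0a, 0x64, 0xd4, 0xe3, 0x64]
t1 = [0xd5, 0xd4, 0xd5, 0xd4, 0x4b, 0xc9, 0x4b, 0x64]
t2 = [0xd5, 0x4b, 0xc9, 0xc9, 0x64, 0x4b, 0xe3, 0x64]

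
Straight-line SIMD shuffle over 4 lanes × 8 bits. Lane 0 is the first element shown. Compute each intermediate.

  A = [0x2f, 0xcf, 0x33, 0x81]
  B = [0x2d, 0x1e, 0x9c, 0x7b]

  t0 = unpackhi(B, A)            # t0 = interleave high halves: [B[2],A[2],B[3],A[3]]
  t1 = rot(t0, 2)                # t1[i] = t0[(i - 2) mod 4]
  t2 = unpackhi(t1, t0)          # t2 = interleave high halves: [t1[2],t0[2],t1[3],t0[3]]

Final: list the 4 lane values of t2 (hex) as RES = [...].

t0 = [0x9c, 0x33, 0x7b, 0x81]
t1 = [0x7b, 0x81, 0x9c, 0x33]
t2 = [0x9c, 0x7b, 0x33, 0x81]

RES = [ 0x9c  0x7b  0x33  0x81 ]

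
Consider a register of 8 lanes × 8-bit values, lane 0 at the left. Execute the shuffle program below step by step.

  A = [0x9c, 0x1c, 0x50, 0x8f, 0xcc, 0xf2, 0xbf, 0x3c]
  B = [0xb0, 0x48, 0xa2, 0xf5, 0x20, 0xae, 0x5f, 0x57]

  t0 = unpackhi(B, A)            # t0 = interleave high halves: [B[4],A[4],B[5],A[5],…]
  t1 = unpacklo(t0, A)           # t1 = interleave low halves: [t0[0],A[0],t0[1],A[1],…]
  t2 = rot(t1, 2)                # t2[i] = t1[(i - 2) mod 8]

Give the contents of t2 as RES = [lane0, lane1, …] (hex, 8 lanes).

RES = [ 0xf2  0x8f  0x20  0x9c  0xcc  0x1c  0xae  0x50 ]

t0 = [0x20, 0xcc, 0xae, 0xf2, 0x5f, 0xbf, 0x57, 0x3c]
t1 = [0x20, 0x9c, 0xcc, 0x1c, 0xae, 0x50, 0xf2, 0x8f]
t2 = [0xf2, 0x8f, 0x20, 0x9c, 0xcc, 0x1c, 0xae, 0x50]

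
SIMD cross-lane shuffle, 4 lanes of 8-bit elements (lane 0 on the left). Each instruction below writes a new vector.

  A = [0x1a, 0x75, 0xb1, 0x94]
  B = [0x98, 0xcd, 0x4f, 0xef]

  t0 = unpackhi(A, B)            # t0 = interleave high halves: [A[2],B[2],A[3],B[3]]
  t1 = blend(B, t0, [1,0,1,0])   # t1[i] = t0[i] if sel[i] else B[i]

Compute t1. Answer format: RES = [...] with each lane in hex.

RES = [ 0xb1  0xcd  0x94  0xef ]

→ t0 |b1|4f|94|ef|
→ t1 |b1|cd|94|ef|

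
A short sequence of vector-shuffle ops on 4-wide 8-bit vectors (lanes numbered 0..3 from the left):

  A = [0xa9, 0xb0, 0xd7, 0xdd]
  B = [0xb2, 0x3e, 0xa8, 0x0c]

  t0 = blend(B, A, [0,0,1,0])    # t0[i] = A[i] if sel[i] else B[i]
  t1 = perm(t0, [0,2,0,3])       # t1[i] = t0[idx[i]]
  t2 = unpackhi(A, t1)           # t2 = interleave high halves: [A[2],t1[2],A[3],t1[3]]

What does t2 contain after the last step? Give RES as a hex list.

t0 = [0xb2, 0x3e, 0xd7, 0x0c]
t1 = [0xb2, 0xd7, 0xb2, 0x0c]
t2 = [0xd7, 0xb2, 0xdd, 0x0c]

RES = [0xd7, 0xb2, 0xdd, 0x0c]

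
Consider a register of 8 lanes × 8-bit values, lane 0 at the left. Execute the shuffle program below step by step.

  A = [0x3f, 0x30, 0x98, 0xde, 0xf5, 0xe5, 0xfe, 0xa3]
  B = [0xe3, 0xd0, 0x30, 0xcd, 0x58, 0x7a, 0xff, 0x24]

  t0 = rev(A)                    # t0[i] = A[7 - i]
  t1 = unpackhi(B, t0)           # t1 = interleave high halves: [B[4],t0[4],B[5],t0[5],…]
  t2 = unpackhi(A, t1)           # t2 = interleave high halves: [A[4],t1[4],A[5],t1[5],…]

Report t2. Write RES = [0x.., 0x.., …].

→ t0 |a3|fe|e5|f5|de|98|30|3f|
→ t1 |58|de|7a|98|ff|30|24|3f|
→ t2 |f5|ff|e5|30|fe|24|a3|3f|

RES = [0xf5, 0xff, 0xe5, 0x30, 0xfe, 0x24, 0xa3, 0x3f]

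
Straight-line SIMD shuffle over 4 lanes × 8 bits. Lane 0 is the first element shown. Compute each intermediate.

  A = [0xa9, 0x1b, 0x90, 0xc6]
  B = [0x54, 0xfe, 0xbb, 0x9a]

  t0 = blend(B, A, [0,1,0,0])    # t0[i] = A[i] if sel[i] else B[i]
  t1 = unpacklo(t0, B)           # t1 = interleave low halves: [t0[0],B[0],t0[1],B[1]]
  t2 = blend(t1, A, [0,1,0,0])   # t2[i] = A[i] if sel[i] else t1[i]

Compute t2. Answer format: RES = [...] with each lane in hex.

RES = [ 0x54  0x1b  0x1b  0xfe ]

t0 = [0x54, 0x1b, 0xbb, 0x9a]
t1 = [0x54, 0x54, 0x1b, 0xfe]
t2 = [0x54, 0x1b, 0x1b, 0xfe]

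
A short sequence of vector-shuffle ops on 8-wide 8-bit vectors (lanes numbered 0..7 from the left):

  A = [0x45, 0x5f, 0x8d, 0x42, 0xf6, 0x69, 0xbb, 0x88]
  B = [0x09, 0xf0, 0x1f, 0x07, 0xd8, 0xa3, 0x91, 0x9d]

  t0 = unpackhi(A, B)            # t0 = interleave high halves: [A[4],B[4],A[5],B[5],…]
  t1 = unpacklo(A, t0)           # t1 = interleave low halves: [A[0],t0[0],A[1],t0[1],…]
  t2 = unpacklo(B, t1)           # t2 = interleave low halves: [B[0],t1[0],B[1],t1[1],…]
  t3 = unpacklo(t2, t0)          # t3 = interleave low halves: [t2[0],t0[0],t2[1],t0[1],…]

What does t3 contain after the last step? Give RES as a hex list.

  t0: f6 d8 69 a3 bb 91 88 9d
  t1: 45 f6 5f d8 8d 69 42 a3
  t2: 09 45 f0 f6 1f 5f 07 d8
  t3: 09 f6 45 d8 f0 69 f6 a3

RES = [0x09, 0xf6, 0x45, 0xd8, 0xf0, 0x69, 0xf6, 0xa3]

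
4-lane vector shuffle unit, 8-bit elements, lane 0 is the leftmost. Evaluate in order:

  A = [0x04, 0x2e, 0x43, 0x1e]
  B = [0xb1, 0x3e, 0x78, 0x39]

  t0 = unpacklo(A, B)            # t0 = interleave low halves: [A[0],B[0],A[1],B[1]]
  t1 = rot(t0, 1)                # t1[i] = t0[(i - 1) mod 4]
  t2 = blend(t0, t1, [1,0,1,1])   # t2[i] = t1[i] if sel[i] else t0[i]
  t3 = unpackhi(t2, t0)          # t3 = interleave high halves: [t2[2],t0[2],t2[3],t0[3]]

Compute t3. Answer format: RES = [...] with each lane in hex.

RES = [0xb1, 0x2e, 0x2e, 0x3e]

  t0: 04 b1 2e 3e
  t1: 3e 04 b1 2e
  t2: 3e b1 b1 2e
  t3: b1 2e 2e 3e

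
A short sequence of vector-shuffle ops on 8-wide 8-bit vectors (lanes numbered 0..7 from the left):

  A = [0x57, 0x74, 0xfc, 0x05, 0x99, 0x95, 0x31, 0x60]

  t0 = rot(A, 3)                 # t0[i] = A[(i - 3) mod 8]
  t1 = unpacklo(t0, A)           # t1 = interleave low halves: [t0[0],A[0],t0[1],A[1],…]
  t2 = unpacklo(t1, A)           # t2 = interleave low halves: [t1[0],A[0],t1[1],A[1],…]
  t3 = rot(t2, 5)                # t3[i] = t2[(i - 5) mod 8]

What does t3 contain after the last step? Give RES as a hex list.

→ t0 |95|31|60|57|74|fc|05|99|
→ t1 |95|57|31|74|60|fc|57|05|
→ t2 |95|57|57|74|31|fc|74|05|
→ t3 |74|31|fc|74|05|95|57|57|

RES = [0x74, 0x31, 0xfc, 0x74, 0x05, 0x95, 0x57, 0x57]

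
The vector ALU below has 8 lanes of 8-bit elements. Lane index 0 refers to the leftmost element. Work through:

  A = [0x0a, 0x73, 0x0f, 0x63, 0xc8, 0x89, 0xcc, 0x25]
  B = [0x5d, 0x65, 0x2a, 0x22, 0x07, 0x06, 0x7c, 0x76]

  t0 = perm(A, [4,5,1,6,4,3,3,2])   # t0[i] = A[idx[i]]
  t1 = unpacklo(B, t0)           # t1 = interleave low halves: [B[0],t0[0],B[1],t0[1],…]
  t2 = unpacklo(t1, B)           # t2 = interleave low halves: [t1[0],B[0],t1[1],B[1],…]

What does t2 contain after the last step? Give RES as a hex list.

RES = [ 0x5d  0x5d  0xc8  0x65  0x65  0x2a  0x89  0x22 ]

  t0: c8 89 73 cc c8 63 63 0f
  t1: 5d c8 65 89 2a 73 22 cc
  t2: 5d 5d c8 65 65 2a 89 22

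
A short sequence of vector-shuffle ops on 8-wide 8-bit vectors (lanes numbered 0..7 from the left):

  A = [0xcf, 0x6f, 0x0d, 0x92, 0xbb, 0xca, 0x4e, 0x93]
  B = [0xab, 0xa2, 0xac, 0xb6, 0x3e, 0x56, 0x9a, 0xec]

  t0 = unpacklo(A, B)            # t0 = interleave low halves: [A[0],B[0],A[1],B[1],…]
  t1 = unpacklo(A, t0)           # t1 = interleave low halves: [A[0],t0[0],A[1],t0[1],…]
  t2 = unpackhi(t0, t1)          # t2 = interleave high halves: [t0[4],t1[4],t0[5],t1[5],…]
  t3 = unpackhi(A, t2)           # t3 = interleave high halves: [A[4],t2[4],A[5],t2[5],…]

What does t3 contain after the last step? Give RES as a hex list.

RES = [0xbb, 0x92, 0xca, 0x92, 0x4e, 0xb6, 0x93, 0xa2]

t0 = [0xcf, 0xab, 0x6f, 0xa2, 0x0d, 0xac, 0x92, 0xb6]
t1 = [0xcf, 0xcf, 0x6f, 0xab, 0x0d, 0x6f, 0x92, 0xa2]
t2 = [0x0d, 0x0d, 0xac, 0x6f, 0x92, 0x92, 0xb6, 0xa2]
t3 = [0xbb, 0x92, 0xca, 0x92, 0x4e, 0xb6, 0x93, 0xa2]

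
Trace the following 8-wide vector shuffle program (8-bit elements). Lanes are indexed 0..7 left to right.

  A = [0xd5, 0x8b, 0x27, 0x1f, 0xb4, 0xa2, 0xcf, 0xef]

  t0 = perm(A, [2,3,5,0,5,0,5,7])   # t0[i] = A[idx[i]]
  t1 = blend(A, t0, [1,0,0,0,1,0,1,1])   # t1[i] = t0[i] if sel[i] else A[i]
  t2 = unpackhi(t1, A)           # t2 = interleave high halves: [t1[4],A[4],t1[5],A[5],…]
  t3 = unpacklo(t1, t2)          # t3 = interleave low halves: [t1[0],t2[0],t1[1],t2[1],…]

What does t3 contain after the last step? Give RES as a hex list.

RES = [ 0x27  0xa2  0x8b  0xb4  0x27  0xa2  0x1f  0xa2 ]

→ t0 |27|1f|a2|d5|a2|d5|a2|ef|
→ t1 |27|8b|27|1f|a2|a2|a2|ef|
→ t2 |a2|b4|a2|a2|a2|cf|ef|ef|
→ t3 |27|a2|8b|b4|27|a2|1f|a2|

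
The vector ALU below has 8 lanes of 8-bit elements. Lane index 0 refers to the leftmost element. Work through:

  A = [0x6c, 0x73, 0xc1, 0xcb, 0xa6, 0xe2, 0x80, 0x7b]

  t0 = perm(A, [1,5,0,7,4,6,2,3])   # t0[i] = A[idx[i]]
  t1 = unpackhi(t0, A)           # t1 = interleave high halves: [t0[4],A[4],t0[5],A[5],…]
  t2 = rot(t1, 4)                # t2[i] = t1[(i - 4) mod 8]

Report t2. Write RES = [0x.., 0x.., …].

RES = [0xc1, 0x80, 0xcb, 0x7b, 0xa6, 0xa6, 0x80, 0xe2]

  t0: 73 e2 6c 7b a6 80 c1 cb
  t1: a6 a6 80 e2 c1 80 cb 7b
  t2: c1 80 cb 7b a6 a6 80 e2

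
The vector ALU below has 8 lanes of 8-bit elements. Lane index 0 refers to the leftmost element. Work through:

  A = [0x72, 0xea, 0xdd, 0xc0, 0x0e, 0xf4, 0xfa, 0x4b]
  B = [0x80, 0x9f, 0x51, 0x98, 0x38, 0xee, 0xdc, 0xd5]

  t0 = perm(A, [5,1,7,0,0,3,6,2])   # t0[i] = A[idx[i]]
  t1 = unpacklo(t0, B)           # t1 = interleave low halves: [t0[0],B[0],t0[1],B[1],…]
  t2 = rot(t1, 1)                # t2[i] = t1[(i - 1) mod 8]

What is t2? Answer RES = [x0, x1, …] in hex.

  t0: f4 ea 4b 72 72 c0 fa dd
  t1: f4 80 ea 9f 4b 51 72 98
  t2: 98 f4 80 ea 9f 4b 51 72

RES = [0x98, 0xf4, 0x80, 0xea, 0x9f, 0x4b, 0x51, 0x72]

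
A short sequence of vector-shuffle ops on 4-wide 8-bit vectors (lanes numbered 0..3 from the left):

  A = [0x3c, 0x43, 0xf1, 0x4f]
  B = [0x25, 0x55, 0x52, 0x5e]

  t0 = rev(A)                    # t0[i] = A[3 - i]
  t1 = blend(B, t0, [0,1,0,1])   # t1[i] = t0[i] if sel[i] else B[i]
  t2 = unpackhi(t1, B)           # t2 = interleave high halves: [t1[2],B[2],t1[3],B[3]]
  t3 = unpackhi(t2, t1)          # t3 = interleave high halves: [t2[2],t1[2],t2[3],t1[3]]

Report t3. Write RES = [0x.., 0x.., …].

RES = [ 0x3c  0x52  0x5e  0x3c ]

→ t0 |4f|f1|43|3c|
→ t1 |25|f1|52|3c|
→ t2 |52|52|3c|5e|
→ t3 |3c|52|5e|3c|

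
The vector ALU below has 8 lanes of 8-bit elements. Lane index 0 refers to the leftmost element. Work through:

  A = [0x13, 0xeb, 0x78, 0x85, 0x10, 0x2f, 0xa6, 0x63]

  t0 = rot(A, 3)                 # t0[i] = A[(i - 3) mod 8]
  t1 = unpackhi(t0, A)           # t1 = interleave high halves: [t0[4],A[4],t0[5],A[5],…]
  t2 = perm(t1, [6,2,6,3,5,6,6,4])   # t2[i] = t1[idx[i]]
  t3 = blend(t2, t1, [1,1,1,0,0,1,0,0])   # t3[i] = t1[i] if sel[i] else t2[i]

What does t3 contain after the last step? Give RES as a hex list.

→ t0 |2f|a6|63|13|eb|78|85|10|
→ t1 |eb|10|78|2f|85|a6|10|63|
→ t2 |10|78|10|2f|a6|10|10|85|
→ t3 |eb|10|78|2f|a6|a6|10|85|

RES = [0xeb, 0x10, 0x78, 0x2f, 0xa6, 0xa6, 0x10, 0x85]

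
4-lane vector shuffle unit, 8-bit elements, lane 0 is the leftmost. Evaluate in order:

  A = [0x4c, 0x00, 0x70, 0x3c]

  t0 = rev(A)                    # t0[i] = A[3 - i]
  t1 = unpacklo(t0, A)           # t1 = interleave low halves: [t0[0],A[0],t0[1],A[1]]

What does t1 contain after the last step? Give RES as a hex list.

t0 = [0x3c, 0x70, 0x00, 0x4c]
t1 = [0x3c, 0x4c, 0x70, 0x00]

RES = [ 0x3c  0x4c  0x70  0x00 ]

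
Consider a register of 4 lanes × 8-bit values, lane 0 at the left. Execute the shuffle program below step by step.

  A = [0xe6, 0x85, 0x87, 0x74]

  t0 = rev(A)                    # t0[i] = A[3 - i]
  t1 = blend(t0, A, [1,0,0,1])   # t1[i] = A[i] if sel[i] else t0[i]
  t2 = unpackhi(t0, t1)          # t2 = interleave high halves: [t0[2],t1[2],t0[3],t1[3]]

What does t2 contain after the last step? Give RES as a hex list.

t0 = [0x74, 0x87, 0x85, 0xe6]
t1 = [0xe6, 0x87, 0x85, 0x74]
t2 = [0x85, 0x85, 0xe6, 0x74]

RES = [ 0x85  0x85  0xe6  0x74 ]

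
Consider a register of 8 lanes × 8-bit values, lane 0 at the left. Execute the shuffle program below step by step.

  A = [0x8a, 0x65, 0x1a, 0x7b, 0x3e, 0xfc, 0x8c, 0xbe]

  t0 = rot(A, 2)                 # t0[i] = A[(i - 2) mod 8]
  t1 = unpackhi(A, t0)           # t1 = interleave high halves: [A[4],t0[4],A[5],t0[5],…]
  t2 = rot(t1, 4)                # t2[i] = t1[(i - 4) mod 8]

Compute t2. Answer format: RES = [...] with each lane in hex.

RES = [0x8c, 0x3e, 0xbe, 0xfc, 0x3e, 0x1a, 0xfc, 0x7b]

→ t0 |8c|be|8a|65|1a|7b|3e|fc|
→ t1 |3e|1a|fc|7b|8c|3e|be|fc|
→ t2 |8c|3e|be|fc|3e|1a|fc|7b|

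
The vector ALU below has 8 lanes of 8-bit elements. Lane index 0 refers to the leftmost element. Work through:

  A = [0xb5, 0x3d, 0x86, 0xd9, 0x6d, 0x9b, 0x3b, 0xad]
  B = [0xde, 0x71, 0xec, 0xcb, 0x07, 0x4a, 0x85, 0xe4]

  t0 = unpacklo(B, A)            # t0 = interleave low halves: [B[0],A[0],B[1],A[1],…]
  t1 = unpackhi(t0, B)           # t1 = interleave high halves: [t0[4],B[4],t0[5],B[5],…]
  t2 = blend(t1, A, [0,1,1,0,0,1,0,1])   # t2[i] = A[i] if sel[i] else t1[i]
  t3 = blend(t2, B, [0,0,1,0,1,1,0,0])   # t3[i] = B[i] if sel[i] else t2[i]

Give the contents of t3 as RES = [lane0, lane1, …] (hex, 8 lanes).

  t0: de b5 71 3d ec 86 cb d9
  t1: ec 07 86 4a cb 85 d9 e4
  t2: ec 3d 86 4a cb 9b d9 ad
  t3: ec 3d ec 4a 07 4a d9 ad

RES = [ 0xec  0x3d  0xec  0x4a  0x07  0x4a  0xd9  0xad ]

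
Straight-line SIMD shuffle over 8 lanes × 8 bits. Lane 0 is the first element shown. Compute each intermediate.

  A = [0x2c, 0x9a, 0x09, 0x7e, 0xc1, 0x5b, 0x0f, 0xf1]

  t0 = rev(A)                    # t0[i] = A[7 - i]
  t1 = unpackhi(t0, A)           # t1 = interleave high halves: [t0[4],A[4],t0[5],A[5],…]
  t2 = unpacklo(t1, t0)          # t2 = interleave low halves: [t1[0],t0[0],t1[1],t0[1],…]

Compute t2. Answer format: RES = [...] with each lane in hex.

t0 = [0xf1, 0x0f, 0x5b, 0xc1, 0x7e, 0x09, 0x9a, 0x2c]
t1 = [0x7e, 0xc1, 0x09, 0x5b, 0x9a, 0x0f, 0x2c, 0xf1]
t2 = [0x7e, 0xf1, 0xc1, 0x0f, 0x09, 0x5b, 0x5b, 0xc1]

RES = [0x7e, 0xf1, 0xc1, 0x0f, 0x09, 0x5b, 0x5b, 0xc1]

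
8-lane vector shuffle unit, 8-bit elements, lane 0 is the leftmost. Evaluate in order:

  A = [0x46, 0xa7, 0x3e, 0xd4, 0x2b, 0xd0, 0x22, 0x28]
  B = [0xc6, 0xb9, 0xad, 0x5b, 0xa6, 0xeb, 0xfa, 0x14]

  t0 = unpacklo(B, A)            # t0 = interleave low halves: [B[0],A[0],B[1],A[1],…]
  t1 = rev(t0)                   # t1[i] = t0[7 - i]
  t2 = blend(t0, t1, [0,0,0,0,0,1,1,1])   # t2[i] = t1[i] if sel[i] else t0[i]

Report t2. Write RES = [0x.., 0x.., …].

  t0: c6 46 b9 a7 ad 3e 5b d4
  t1: d4 5b 3e ad a7 b9 46 c6
  t2: c6 46 b9 a7 ad b9 46 c6

RES = [ 0xc6  0x46  0xb9  0xa7  0xad  0xb9  0x46  0xc6 ]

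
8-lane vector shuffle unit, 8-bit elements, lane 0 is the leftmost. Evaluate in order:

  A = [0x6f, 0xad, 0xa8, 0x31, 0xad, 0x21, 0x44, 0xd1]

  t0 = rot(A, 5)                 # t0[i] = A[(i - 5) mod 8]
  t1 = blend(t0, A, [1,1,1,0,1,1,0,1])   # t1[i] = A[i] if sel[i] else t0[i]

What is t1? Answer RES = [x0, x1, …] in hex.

t0 = [0x31, 0xad, 0x21, 0x44, 0xd1, 0x6f, 0xad, 0xa8]
t1 = [0x6f, 0xad, 0xa8, 0x44, 0xad, 0x21, 0xad, 0xd1]

RES = [0x6f, 0xad, 0xa8, 0x44, 0xad, 0x21, 0xad, 0xd1]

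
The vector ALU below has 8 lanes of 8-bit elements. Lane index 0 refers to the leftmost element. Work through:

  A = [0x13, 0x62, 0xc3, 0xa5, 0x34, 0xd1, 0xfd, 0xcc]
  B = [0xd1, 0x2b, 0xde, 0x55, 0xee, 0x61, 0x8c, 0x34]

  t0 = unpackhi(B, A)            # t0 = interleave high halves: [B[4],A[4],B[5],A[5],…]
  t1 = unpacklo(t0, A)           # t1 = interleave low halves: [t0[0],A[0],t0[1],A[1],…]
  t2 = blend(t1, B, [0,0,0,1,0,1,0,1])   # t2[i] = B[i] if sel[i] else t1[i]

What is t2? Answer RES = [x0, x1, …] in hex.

→ t0 |ee|34|61|d1|8c|fd|34|cc|
→ t1 |ee|13|34|62|61|c3|d1|a5|
→ t2 |ee|13|34|55|61|61|d1|34|

RES = [ 0xee  0x13  0x34  0x55  0x61  0x61  0xd1  0x34 ]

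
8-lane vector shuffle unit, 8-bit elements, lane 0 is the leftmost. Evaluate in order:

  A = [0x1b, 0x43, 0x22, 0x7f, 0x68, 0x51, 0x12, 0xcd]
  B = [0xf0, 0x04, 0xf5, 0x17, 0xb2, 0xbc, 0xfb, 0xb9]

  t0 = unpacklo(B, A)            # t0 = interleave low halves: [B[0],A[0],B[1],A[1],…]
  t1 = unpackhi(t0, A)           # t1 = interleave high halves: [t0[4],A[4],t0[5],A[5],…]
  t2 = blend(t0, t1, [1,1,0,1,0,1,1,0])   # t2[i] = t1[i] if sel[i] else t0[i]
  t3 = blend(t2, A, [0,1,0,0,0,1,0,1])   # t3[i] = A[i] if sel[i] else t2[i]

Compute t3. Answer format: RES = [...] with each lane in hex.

RES = [0xf5, 0x43, 0x04, 0x51, 0xf5, 0x51, 0x7f, 0xcd]

t0 = [0xf0, 0x1b, 0x04, 0x43, 0xf5, 0x22, 0x17, 0x7f]
t1 = [0xf5, 0x68, 0x22, 0x51, 0x17, 0x12, 0x7f, 0xcd]
t2 = [0xf5, 0x68, 0x04, 0x51, 0xf5, 0x12, 0x7f, 0x7f]
t3 = [0xf5, 0x43, 0x04, 0x51, 0xf5, 0x51, 0x7f, 0xcd]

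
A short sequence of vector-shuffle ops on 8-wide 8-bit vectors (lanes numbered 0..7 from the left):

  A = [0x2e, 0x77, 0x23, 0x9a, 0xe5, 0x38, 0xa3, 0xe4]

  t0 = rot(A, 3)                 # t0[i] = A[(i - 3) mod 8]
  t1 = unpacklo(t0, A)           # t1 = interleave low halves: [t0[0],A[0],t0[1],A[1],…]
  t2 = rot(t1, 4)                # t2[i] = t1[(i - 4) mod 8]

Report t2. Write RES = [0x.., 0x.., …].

RES = [0xe4, 0x23, 0x2e, 0x9a, 0x38, 0x2e, 0xa3, 0x77]

t0 = [0x38, 0xa3, 0xe4, 0x2e, 0x77, 0x23, 0x9a, 0xe5]
t1 = [0x38, 0x2e, 0xa3, 0x77, 0xe4, 0x23, 0x2e, 0x9a]
t2 = [0xe4, 0x23, 0x2e, 0x9a, 0x38, 0x2e, 0xa3, 0x77]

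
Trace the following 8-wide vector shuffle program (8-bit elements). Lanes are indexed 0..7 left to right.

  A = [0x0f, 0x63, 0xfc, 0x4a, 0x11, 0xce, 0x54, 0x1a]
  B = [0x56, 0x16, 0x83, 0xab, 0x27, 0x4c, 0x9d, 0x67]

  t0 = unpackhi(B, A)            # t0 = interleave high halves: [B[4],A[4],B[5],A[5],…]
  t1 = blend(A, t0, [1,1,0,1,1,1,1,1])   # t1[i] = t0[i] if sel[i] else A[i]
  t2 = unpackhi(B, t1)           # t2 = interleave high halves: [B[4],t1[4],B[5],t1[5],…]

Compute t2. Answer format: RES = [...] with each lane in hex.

RES = [0x27, 0x9d, 0x4c, 0x54, 0x9d, 0x67, 0x67, 0x1a]

  t0: 27 11 4c ce 9d 54 67 1a
  t1: 27 11 fc ce 9d 54 67 1a
  t2: 27 9d 4c 54 9d 67 67 1a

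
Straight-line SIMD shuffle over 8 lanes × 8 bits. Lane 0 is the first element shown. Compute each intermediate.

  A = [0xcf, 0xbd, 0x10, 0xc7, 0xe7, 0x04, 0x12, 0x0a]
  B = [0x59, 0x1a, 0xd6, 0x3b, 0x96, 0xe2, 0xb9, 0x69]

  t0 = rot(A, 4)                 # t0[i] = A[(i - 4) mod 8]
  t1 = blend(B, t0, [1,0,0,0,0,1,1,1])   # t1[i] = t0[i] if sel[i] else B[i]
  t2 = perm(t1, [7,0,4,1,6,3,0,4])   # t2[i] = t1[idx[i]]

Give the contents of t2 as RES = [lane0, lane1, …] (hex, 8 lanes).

t0 = [0xe7, 0x04, 0x12, 0x0a, 0xcf, 0xbd, 0x10, 0xc7]
t1 = [0xe7, 0x1a, 0xd6, 0x3b, 0x96, 0xbd, 0x10, 0xc7]
t2 = [0xc7, 0xe7, 0x96, 0x1a, 0x10, 0x3b, 0xe7, 0x96]

RES = [0xc7, 0xe7, 0x96, 0x1a, 0x10, 0x3b, 0xe7, 0x96]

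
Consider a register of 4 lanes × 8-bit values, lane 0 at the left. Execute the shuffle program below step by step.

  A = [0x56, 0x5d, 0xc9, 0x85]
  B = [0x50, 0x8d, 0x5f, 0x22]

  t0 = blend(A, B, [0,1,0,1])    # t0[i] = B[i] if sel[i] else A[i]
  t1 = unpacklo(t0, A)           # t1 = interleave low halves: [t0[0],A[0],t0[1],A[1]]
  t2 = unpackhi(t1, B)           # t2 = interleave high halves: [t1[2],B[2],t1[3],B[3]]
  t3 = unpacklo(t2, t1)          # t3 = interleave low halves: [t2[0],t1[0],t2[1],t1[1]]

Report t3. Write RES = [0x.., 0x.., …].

→ t0 |56|8d|c9|22|
→ t1 |56|56|8d|5d|
→ t2 |8d|5f|5d|22|
→ t3 |8d|56|5f|56|

RES = [0x8d, 0x56, 0x5f, 0x56]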